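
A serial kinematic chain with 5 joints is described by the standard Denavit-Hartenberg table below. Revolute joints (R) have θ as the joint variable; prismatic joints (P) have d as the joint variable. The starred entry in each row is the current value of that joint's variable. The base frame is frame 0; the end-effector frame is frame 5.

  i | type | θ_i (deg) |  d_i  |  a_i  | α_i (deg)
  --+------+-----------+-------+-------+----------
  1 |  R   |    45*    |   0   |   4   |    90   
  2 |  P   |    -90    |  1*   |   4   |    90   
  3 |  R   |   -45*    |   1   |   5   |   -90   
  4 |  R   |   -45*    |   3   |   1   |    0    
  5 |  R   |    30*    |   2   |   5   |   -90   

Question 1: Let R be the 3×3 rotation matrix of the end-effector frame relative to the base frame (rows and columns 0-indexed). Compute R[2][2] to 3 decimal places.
-0.183

End-effector z-axis (col 2 of R) = (0.5536,0.8124,-0.1830)
R[2][2] = -0.1830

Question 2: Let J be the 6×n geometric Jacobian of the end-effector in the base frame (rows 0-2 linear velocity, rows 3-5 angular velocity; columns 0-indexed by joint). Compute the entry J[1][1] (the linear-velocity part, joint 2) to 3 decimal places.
-0.707

prismatic axis z_1 = (0.7071,-0.7071,0.0000)
J_v[:, 1] = z_1; J_ω[:, 1] = (0,0,0)
entry J[1][1] = -0.7071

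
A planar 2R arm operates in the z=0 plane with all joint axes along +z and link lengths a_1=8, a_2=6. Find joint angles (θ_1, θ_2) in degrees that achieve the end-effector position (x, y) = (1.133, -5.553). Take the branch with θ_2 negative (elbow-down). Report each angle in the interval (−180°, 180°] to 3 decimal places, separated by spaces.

-29.997 -134.999

cos θ_2 = (32.1195−8²−6²)/(2·8·6) = -0.7071; θ_2 = -134.9985° (elbow-down)
β = atan2(-5.5530,1.1330) = -78.4680°; ψ = atan2(-4.2427,3.7575) = -48.4712°
θ_1 = β − ψ = -29.9968°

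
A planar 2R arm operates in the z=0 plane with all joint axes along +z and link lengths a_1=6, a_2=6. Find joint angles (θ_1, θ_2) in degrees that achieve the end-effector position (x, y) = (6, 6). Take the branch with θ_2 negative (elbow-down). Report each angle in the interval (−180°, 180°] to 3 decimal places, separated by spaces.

cos θ_2 = (72.0000−6²−6²)/(2·6·6) = 0.0000; θ_2 = -90.0000° (elbow-down)
β = atan2(6.0000,6.0000) = 45.0000°; ψ = atan2(-6.0000,6.0000) = -45.0000°
θ_1 = β − ψ = 90.0000°

90.000 -90.000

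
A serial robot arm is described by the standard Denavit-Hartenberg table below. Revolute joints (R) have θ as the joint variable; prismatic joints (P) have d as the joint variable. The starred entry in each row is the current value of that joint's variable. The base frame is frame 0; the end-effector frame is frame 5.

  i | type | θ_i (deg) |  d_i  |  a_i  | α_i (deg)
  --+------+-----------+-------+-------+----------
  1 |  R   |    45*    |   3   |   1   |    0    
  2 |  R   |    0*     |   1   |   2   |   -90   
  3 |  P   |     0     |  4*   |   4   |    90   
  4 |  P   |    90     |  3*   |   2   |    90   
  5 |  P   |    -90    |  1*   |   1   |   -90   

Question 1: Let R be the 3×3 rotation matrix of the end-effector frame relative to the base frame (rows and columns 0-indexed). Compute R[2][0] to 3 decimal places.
-1.000

End-effector x-axis (col 0 of R) = (0.0000,0.0000,-1.0000)
R[2][0] = -1.0000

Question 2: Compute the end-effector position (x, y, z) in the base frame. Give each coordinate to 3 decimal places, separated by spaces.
1.414 9.899 6.000

after link 1: o_1 = (0.7071, 0.7071, 3.0000)
after link 2: o_2 = (2.1213, 2.1213, 4.0000)
after link 3: o_3 = (2.1213, 7.7782, 4.0000)
after link 4: o_4 = (0.7071, 9.1924, 7.0000)
after link 5: o_5 = (1.4142, 9.8995, 6.0000)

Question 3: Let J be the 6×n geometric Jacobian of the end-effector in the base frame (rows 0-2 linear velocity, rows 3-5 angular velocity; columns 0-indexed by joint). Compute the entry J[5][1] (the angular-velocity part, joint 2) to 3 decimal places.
1.000

axis z_1 = (0.0000,0.0000,1.0000); lever o_n−o_1 = (0.7071,9.1924,3.0000)
cross product → J_v[:, 1] = (-9.1924,0.7071,0.0000)
J_ω[:, 1] = z_1
entry J[5][1] = 1.0000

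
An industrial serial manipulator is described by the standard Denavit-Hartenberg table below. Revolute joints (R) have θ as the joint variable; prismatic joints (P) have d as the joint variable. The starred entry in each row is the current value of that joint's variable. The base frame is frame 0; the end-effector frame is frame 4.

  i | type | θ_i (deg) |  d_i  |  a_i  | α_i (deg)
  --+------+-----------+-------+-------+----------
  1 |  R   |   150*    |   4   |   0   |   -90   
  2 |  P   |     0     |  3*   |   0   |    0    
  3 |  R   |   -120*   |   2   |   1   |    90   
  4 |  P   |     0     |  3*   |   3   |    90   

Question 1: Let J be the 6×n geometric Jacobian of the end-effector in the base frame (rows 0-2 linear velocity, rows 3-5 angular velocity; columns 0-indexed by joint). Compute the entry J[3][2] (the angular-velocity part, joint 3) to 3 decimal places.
axis z_2 = (-0.5000,-0.8660,0.0000); lever o_n−o_2 = (2.9821,-4.0311,1.9641)
cross product → J_v[:, 2] = (-1.7010,0.9821,4.5981)
J_ω[:, 2] = z_2
entry J[3][2] = -0.5000

-0.500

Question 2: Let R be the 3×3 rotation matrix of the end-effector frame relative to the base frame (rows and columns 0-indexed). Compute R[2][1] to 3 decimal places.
-0.500

End-effector y-axis (col 1 of R) = (0.7500,-0.4330,-0.5000)
R[2][1] = -0.5000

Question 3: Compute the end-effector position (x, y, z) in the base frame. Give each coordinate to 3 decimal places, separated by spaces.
1.482 -6.629 5.964

after link 1: o_1 = (0.0000, 0.0000, 4.0000)
after link 2: o_2 = (-1.5000, -2.5981, 4.0000)
after link 3: o_3 = (-2.0670, -4.5801, 4.8660)
after link 4: o_4 = (1.4821, -6.6292, 5.9641)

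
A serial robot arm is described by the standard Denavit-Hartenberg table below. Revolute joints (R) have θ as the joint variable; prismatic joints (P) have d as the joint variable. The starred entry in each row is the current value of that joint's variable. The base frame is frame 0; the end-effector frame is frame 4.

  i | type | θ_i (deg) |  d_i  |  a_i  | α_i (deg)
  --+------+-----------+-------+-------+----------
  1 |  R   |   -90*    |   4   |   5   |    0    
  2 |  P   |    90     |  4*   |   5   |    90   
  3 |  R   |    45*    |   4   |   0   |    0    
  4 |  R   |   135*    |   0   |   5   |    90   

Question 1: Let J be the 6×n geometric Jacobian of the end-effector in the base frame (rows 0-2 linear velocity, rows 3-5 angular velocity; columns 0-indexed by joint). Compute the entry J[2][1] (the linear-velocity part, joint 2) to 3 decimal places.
1.000

prismatic axis z_1 = (0.0000,0.0000,1.0000)
J_v[:, 1] = z_1; J_ω[:, 1] = (0,0,0)
entry J[2][1] = 1.0000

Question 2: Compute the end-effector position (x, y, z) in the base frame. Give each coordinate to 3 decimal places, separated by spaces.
after link 1: o_1 = (0.0000, -5.0000, 4.0000)
after link 2: o_2 = (5.0000, -5.0000, 8.0000)
after link 3: o_3 = (5.0000, -9.0000, 8.0000)
after link 4: o_4 = (0.0000, -9.0000, 8.0000)

0.000 -9.000 8.000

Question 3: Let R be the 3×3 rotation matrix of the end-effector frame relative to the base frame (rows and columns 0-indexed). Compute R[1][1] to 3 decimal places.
-1.000

End-effector y-axis (col 1 of R) = (-0.0000,-1.0000,0.0000)
R[1][1] = -1.0000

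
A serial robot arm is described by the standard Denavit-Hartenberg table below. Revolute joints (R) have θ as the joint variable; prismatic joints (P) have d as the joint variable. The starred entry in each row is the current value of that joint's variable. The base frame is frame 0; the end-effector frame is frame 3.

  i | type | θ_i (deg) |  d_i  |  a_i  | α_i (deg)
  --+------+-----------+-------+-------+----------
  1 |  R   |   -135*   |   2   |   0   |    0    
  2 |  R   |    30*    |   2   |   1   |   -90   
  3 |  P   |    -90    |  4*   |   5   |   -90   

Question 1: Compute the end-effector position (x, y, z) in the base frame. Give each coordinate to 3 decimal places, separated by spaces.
3.605 -2.001 9.000

after link 1: o_1 = (0.0000, 0.0000, 2.0000)
after link 2: o_2 = (-0.2588, -0.9659, 4.0000)
after link 3: o_3 = (3.6049, -2.0012, 9.0000)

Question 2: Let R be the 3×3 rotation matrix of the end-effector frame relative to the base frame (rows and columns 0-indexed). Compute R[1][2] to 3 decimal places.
End-effector z-axis (col 2 of R) = (-0.2588,-0.9659,-0.0000)
R[1][2] = -0.9659

-0.966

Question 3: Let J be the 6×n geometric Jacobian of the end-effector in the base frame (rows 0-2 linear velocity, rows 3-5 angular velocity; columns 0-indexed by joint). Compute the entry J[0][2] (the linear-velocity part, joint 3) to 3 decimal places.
0.966

prismatic axis z_2 = (0.9659,-0.2588,0.0000)
J_v[:, 2] = z_2; J_ω[:, 2] = (0,0,0)
entry J[0][2] = 0.9659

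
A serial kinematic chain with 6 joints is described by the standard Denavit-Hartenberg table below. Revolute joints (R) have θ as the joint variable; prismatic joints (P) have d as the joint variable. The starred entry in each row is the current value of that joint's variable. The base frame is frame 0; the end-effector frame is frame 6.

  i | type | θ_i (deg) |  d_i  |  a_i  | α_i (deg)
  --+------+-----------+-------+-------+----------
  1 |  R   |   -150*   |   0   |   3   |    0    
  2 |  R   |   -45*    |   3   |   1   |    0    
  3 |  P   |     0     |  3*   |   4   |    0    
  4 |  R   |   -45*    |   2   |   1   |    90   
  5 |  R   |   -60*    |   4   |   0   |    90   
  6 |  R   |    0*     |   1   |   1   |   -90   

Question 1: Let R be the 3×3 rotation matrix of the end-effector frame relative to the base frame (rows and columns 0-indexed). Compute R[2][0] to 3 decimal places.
End-effector x-axis (col 0 of R) = (-0.2500,0.4330,-0.8660)
R[2][0] = -0.8660

-0.866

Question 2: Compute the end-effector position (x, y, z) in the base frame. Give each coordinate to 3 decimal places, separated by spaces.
after link 1: o_1 = (-2.5981, -1.5000, 0.0000)
after link 2: o_2 = (-3.5640, -1.2412, 3.0000)
after link 3: o_3 = (-7.4277, -0.2059, 6.0000)
after link 4: o_4 = (-7.9277, 0.6601, 8.0000)
after link 5: o_5 = (-4.4636, 2.6601, 8.0000)
after link 6: o_6 = (-4.2806, 2.3431, 6.6340)

-4.281 2.343 6.634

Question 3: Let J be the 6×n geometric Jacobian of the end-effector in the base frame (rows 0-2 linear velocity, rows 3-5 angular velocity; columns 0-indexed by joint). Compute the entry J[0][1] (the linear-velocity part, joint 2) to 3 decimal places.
axis z_1 = (0.0000,0.0000,1.0000); lever o_n−o_1 = (-1.6825,3.8431,6.6340)
cross product → J_v[:, 1] = (-3.8431,-1.6825,0.0000)
J_ω[:, 1] = z_1
entry J[0][1] = -3.8431

-3.843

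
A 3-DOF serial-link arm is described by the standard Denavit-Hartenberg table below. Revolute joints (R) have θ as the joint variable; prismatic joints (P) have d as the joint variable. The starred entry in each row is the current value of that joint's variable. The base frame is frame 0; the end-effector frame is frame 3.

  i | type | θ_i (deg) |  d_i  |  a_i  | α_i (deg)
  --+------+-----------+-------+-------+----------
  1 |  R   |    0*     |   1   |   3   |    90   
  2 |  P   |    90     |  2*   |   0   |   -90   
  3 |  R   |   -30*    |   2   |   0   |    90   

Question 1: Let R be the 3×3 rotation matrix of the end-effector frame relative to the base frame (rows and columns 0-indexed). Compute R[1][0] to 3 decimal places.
End-effector x-axis (col 0 of R) = (0.0000,-0.5000,0.8660)
R[1][0] = -0.5000

-0.500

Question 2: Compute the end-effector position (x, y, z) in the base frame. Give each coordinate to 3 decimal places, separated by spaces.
after link 1: o_1 = (3.0000, 0.0000, 1.0000)
after link 2: o_2 = (3.0000, -2.0000, 1.0000)
after link 3: o_3 = (1.0000, -2.0000, 1.0000)

1.000 -2.000 1.000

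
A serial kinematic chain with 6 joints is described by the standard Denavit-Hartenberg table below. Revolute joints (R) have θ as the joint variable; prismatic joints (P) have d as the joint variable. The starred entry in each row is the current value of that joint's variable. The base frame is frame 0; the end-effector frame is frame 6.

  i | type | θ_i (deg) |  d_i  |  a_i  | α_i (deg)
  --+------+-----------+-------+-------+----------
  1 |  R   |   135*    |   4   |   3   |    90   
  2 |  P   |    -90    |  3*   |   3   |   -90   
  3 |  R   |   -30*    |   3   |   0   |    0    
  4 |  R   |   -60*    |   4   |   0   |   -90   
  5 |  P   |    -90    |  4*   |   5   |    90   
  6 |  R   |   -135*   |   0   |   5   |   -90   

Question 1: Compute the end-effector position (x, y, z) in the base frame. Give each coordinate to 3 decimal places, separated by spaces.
after link 1: o_1 = (-2.1213, 2.1213, 4.0000)
after link 2: o_2 = (0.0000, 4.2426, 1.0000)
after link 3: o_3 = (-2.1213, 6.3640, 1.0000)
after link 4: o_4 = (-4.9497, 9.1924, 1.0000)
after link 5: o_5 = (-8.4853, 12.7279, -3.0000)
after link 6: o_6 = (-5.9853, 10.2279, 0.5355)

-5.985 10.228 0.536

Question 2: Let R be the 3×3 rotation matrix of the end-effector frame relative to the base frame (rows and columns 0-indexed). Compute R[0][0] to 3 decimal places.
End-effector x-axis (col 0 of R) = (0.5000,-0.5000,0.7071)
R[0][0] = 0.5000

0.500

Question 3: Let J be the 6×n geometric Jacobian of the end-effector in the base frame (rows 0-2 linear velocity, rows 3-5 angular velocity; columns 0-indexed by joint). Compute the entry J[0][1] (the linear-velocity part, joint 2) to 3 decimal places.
prismatic axis z_1 = (0.7071,0.7071,0.0000)
J_v[:, 1] = z_1; J_ω[:, 1] = (0,0,0)
entry J[0][1] = 0.7071

0.707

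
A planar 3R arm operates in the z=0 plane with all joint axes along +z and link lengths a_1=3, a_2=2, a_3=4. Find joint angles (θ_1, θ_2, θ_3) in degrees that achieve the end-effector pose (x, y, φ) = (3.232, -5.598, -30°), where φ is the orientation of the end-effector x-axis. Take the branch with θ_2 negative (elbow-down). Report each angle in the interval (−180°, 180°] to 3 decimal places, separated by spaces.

-60.000 -90.003 120.003

wrist centre = target − a_3·(cos φ, sin φ) = (-0.2321, -3.5980)
cos θ_2 = (12.9995−3²−2²)/(2·3·2) = -0.0000; θ_2 = -90.0025° (elbow-down)
β = atan2(-3.5980,-0.2321) = -93.6910°; ψ = atan2(-2.0000,2.9999) = -33.6908°
θ_1 = β − ψ = -60.0001°
θ_3 = φ − θ_1 − θ_2 = 120.0026° (wrapped to (-180°,180°])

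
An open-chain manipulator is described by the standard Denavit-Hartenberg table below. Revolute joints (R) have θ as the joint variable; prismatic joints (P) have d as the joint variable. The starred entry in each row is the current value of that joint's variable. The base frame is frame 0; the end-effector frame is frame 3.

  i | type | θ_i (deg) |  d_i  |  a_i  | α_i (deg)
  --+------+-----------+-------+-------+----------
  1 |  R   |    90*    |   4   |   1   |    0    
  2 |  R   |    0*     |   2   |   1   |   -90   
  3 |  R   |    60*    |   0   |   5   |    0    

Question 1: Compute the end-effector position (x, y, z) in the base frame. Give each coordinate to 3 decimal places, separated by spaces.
0.000 4.500 1.670

after link 1: o_1 = (0.0000, 1.0000, 4.0000)
after link 2: o_2 = (0.0000, 2.0000, 6.0000)
after link 3: o_3 = (0.0000, 4.5000, 1.6699)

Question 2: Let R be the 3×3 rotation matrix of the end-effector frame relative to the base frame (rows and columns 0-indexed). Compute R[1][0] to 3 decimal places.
End-effector x-axis (col 0 of R) = (-0.0000,0.5000,-0.8660)
R[1][0] = 0.5000

0.500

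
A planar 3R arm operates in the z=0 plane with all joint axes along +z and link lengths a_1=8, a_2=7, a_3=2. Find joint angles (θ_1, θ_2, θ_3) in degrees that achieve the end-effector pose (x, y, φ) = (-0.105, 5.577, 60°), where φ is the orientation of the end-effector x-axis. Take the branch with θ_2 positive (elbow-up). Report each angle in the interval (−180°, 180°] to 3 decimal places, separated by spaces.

45.006 150.001 -135.006

wrist centre = target − a_3·(cos φ, sin φ) = (-1.1050, 3.8449)
cos θ_2 = (16.0047−8²−7²)/(2·8·7) = -0.8660; θ_2 = 150.0005° (elbow-up)
β = atan2(3.8449,-1.1050) = 106.0341°; ψ = atan2(3.4999,1.9378) = 61.0283°
θ_1 = β − ψ = 45.0058°
θ_3 = φ − θ_1 − θ_2 = -135.0063° (wrapped to (-180°,180°])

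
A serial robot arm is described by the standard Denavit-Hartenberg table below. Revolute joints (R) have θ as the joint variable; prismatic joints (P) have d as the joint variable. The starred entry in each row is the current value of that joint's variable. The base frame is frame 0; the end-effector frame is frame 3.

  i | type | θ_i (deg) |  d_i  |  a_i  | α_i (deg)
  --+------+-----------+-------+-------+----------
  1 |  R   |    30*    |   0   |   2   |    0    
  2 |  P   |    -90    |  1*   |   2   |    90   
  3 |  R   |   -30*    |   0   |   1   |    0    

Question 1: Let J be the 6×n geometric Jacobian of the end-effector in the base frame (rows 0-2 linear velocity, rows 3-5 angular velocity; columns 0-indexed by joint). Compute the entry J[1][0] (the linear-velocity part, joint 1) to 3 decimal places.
axis z_0 = ẑ; lever o_n−o_0 = (3.1651,-1.4821,0.5000)
cross product → J_v[:, 0] = (1.4821,3.1651,-0.0000)
J_ω[:, 0] = z_0
entry J[1][0] = 3.1651

3.165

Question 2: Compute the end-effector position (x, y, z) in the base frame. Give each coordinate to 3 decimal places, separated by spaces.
3.165 -1.482 0.500

after link 1: o_1 = (1.7321, 1.0000, 0.0000)
after link 2: o_2 = (2.7321, -0.7321, 1.0000)
after link 3: o_3 = (3.1651, -1.4821, 0.5000)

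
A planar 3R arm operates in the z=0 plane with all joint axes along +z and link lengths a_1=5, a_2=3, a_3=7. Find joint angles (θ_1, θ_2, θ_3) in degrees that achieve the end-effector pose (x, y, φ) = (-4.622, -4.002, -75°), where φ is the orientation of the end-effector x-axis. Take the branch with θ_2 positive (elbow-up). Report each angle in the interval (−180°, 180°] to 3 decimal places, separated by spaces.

wrist centre = target − a_3·(cos φ, sin φ) = (-6.4337, 2.7595)
cos θ_2 = (49.0077−5²−3²)/(2·5·3) = 0.5003; θ_2 = 59.9831° (elbow-up)
β = atan2(2.7595,-6.4337) = 156.7851°; ψ = atan2(2.5976,6.5008) = 21.7811°
θ_1 = β − ψ = 135.0040°
θ_3 = φ − θ_1 − θ_2 = 90.0129° (wrapped to (-180°,180°])

135.004 59.983 90.013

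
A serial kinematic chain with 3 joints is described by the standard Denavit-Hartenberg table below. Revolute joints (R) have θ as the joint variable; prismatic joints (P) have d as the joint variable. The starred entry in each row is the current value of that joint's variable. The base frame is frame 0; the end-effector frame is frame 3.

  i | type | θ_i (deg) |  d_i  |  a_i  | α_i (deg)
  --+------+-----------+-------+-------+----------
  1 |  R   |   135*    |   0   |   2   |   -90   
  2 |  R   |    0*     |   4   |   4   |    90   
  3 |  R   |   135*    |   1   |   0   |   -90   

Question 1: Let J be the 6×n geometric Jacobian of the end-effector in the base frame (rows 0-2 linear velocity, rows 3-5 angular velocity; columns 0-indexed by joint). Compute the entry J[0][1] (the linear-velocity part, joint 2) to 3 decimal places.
-0.707

axis z_1 = (-0.7071,-0.7071,0.0000); lever o_n−o_1 = (-5.6569,0.0000,1.0000)
cross product → J_v[:, 1] = (-0.7071,0.7071,-4.0000)
J_ω[:, 1] = z_1
entry J[0][1] = -0.7071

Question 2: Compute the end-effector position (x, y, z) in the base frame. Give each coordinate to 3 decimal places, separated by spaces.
after link 1: o_1 = (-1.4142, 1.4142, 0.0000)
after link 2: o_2 = (-7.0711, 1.4142, 0.0000)
after link 3: o_3 = (-7.0711, 1.4142, 1.0000)

-7.071 1.414 1.000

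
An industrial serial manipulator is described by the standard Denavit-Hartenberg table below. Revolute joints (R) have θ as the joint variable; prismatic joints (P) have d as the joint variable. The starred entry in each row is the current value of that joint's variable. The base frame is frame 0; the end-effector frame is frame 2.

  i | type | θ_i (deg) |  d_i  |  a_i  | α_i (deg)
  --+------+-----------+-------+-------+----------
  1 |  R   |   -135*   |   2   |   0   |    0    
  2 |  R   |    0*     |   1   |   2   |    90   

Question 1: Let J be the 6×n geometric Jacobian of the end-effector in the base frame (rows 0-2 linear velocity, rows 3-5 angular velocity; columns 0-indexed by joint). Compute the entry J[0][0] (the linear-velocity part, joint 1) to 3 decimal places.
1.414

axis z_0 = ẑ; lever o_n−o_0 = (-1.4142,-1.4142,3.0000)
cross product → J_v[:, 0] = (1.4142,-1.4142,0.0000)
J_ω[:, 0] = z_0
entry J[0][0] = 1.4142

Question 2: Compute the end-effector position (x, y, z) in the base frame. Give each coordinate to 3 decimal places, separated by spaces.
after link 1: o_1 = (0.0000, 0.0000, 2.0000)
after link 2: o_2 = (-1.4142, -1.4142, 3.0000)

-1.414 -1.414 3.000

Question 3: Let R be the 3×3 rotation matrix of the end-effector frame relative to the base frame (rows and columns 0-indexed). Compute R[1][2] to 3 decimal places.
End-effector z-axis (col 2 of R) = (-0.7071,0.7071,0.0000)
R[1][2] = 0.7071

0.707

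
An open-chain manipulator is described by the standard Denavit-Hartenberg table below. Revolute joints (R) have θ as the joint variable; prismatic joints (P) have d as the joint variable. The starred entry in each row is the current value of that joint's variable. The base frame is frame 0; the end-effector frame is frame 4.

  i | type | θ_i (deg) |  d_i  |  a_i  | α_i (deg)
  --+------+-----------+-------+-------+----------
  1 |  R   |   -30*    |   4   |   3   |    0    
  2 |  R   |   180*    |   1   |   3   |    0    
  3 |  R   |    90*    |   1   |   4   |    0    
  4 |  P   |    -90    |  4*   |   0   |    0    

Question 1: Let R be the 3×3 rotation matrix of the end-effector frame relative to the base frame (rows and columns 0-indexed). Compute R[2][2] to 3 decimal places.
1.000

End-effector z-axis (col 2 of R) = (0.0000,0.0000,1.0000)
R[2][2] = 1.0000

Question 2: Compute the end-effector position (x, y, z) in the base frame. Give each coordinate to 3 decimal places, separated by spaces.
after link 1: o_1 = (2.5981, -1.5000, 4.0000)
after link 2: o_2 = (0.0000, 0.0000, 5.0000)
after link 3: o_3 = (-2.0000, -3.4641, 6.0000)
after link 4: o_4 = (-2.0000, -3.4641, 10.0000)

-2.000 -3.464 10.000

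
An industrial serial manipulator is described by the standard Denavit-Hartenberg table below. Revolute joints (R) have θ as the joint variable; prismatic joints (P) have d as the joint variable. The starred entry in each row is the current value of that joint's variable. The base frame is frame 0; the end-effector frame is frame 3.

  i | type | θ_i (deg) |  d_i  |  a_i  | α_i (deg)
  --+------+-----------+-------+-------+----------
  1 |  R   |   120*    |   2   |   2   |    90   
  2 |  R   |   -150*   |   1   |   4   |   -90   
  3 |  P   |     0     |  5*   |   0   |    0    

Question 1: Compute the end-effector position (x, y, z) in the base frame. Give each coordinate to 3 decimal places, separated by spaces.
after link 1: o_1 = (-1.0000, 1.7321, 2.0000)
after link 2: o_2 = (1.5981, -0.7679, 0.0000)
after link 3: o_3 = (0.3481, 1.3971, -4.3301)

0.348 1.397 -4.330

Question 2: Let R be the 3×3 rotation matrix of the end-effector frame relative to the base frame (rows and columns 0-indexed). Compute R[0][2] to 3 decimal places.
-0.250

End-effector z-axis (col 2 of R) = (-0.2500,0.4330,-0.8660)
R[0][2] = -0.2500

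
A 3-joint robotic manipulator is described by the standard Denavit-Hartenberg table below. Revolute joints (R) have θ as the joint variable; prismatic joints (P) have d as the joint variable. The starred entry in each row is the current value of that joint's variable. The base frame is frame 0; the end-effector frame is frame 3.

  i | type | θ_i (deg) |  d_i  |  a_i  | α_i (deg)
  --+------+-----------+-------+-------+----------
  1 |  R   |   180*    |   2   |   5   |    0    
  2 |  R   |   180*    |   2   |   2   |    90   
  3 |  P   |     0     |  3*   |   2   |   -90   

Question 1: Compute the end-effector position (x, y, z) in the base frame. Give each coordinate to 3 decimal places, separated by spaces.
-1.000 -3.000 4.000

after link 1: o_1 = (-5.0000, 0.0000, 2.0000)
after link 2: o_2 = (-3.0000, 0.0000, 4.0000)
after link 3: o_3 = (-1.0000, -3.0000, 4.0000)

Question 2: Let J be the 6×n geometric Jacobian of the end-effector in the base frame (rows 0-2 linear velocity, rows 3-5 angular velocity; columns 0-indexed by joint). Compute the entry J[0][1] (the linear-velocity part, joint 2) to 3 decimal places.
axis z_1 = (0.0000,0.0000,1.0000); lever o_n−o_1 = (4.0000,-3.0000,2.0000)
cross product → J_v[:, 1] = (3.0000,4.0000,-0.0000)
J_ω[:, 1] = z_1
entry J[0][1] = 3.0000

3.000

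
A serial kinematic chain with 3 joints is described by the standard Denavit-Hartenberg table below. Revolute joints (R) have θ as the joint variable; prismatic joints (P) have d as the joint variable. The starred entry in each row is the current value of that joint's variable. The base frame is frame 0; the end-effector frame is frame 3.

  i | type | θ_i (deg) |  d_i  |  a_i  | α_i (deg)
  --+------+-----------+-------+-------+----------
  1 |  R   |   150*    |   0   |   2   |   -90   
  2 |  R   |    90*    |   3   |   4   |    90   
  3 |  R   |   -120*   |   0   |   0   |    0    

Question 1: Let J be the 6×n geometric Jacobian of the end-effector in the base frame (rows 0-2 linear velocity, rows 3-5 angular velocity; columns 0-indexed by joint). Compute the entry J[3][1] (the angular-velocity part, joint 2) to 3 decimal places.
axis z_1 = (-0.5000,-0.8660,0.0000); lever o_n−o_1 = (-1.5000,-2.5981,-4.0000)
cross product → J_v[:, 1] = (3.4641,-2.0000,-0.0000)
J_ω[:, 1] = z_1
entry J[3][1] = -0.5000

-0.500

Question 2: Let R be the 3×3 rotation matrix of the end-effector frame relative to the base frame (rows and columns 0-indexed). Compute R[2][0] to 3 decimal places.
End-effector x-axis (col 0 of R) = (0.4330,0.7500,0.5000)
R[2][0] = 0.5000

0.500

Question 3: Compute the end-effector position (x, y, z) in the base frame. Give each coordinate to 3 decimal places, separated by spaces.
after link 1: o_1 = (-1.7321, 1.0000, 0.0000)
after link 2: o_2 = (-3.2321, -1.5981, -4.0000)
after link 3: o_3 = (-3.2321, -1.5981, -4.0000)

-3.232 -1.598 -4.000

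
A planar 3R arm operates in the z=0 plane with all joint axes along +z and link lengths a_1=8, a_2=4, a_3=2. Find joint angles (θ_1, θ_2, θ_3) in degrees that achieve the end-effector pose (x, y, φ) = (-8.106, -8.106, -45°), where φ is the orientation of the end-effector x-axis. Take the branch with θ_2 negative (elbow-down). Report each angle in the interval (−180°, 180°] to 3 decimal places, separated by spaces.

-134.994 -30.020 120.014

wrist centre = target − a_3·(cos φ, sin φ) = (-9.5202, -6.6918)
cos θ_2 = (135.4145−8²−4²)/(2·8·4) = 0.8659; θ_2 = -30.0200° (elbow-down)
β = atan2(-6.6918,-9.5202) = -144.8965°; ψ = atan2(-2.0012,11.4634) = -9.9025°
θ_1 = β − ψ = -134.9940°
θ_3 = φ − θ_1 − θ_2 = 120.0139° (wrapped to (-180°,180°])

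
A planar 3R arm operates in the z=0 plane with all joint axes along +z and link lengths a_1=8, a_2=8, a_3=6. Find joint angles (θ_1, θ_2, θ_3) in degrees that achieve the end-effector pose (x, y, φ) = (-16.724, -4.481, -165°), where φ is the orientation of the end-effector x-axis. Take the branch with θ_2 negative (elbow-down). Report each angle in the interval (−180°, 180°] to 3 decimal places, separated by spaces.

wrist centre = target − a_3·(cos φ, sin φ) = (-10.9284, -2.9281)
cos θ_2 = (128.0046−8²−8²)/(2·8·8) = 0.0000; θ_2 = -89.9979° (elbow-down)
β = atan2(-2.9281,-10.9284) = -165.0009°; ψ = atan2(-8.0000,8.0003) = -44.9990°
θ_1 = β − ψ = -120.0019°
θ_3 = φ − θ_1 − θ_2 = 44.9999° (wrapped to (-180°,180°])

-120.002 -89.998 45.000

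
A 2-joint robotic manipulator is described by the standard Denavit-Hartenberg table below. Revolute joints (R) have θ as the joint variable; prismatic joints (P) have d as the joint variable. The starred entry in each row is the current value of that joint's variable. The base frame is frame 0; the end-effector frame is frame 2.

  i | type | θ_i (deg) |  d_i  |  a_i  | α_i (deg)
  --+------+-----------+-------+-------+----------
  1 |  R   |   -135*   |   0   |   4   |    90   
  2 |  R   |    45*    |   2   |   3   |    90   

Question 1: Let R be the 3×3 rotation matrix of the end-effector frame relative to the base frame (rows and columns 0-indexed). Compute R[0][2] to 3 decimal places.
End-effector z-axis (col 2 of R) = (-0.5000,-0.5000,-0.7071)
R[0][2] = -0.5000

-0.500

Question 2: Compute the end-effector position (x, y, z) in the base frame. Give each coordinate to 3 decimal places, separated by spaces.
after link 1: o_1 = (-2.8284, -2.8284, 0.0000)
after link 2: o_2 = (-5.7426, -2.9142, 2.1213)

-5.743 -2.914 2.121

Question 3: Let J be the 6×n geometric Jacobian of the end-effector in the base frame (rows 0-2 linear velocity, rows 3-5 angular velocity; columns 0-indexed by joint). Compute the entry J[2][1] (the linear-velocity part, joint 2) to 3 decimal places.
axis z_1 = (-0.7071,0.7071,0.0000); lever o_n−o_1 = (-2.9142,-0.0858,2.1213)
cross product → J_v[:, 1] = (1.5000,1.5000,2.1213)
J_ω[:, 1] = z_1
entry J[2][1] = 2.1213

2.121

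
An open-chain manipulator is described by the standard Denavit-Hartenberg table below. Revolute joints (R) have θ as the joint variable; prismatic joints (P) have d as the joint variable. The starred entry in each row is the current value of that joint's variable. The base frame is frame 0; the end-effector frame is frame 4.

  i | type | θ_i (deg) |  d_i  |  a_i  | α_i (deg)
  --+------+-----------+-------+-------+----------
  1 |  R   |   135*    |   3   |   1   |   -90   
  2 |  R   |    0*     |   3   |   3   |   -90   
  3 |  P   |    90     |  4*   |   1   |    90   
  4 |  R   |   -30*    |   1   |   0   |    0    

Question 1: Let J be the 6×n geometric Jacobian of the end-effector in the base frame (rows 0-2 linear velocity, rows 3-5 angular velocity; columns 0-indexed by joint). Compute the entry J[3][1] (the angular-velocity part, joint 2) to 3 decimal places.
-0.707

axis z_1 = (-0.7071,-0.7071,0.0000); lever o_n−o_1 = (-4.2426,1.4142,-4.0000)
cross product → J_v[:, 1] = (2.8284,-2.8284,-4.0000)
J_ω[:, 1] = z_1
entry J[3][1] = -0.7071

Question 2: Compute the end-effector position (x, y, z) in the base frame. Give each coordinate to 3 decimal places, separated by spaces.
after link 1: o_1 = (-0.7071, 0.7071, 3.0000)
after link 2: o_2 = (-4.9497, 0.7071, 3.0000)
after link 3: o_3 = (-4.2426, 1.4142, -1.0000)
after link 4: o_4 = (-4.9497, 2.1213, -1.0000)

-4.950 2.121 -1.000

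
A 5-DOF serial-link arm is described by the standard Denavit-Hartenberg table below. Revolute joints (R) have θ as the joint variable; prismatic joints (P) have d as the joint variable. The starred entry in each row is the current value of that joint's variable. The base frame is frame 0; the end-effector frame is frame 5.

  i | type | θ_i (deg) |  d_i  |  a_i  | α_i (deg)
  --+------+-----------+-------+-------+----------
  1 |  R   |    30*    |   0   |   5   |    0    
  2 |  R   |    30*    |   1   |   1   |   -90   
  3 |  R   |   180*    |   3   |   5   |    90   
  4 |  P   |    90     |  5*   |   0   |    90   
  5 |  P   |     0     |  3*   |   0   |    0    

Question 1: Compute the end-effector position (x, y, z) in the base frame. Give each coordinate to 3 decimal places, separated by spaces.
-1.768 -2.062 -4.000

after link 1: o_1 = (4.3301, 2.5000, 0.0000)
after link 2: o_2 = (4.8301, 3.3660, 1.0000)
after link 3: o_3 = (-0.2679, 0.5359, 1.0000)
after link 4: o_4 = (-0.2679, 0.5359, -4.0000)
after link 5: o_5 = (-1.7679, -2.0622, -4.0000)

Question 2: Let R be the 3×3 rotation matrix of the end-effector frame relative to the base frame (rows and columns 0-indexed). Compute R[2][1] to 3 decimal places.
End-effector y-axis (col 1 of R) = (-0.0000,0.0000,-1.0000)
R[2][1] = -1.0000

-1.000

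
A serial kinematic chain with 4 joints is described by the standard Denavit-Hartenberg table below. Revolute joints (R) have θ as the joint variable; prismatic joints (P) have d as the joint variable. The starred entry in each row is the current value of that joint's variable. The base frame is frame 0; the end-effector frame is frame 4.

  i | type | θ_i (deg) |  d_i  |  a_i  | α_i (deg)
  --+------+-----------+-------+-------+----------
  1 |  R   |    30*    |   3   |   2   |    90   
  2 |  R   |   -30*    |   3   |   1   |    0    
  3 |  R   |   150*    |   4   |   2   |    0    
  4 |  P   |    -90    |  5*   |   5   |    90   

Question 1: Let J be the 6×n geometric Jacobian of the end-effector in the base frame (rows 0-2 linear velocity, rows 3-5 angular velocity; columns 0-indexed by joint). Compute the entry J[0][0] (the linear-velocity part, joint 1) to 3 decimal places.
axis z_0 = ẑ; lever o_n−o_0 = (11.3660,-7.2942,6.7321)
cross product → J_v[:, 0] = (7.2942,11.3660,-0.0000)
J_ω[:, 0] = z_0
entry J[0][0] = 7.2942

7.294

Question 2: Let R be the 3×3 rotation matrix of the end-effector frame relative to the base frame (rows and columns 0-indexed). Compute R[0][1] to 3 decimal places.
End-effector y-axis (col 1 of R) = (0.5000,-0.8660,0.0000)
R[0][1] = 0.5000

0.500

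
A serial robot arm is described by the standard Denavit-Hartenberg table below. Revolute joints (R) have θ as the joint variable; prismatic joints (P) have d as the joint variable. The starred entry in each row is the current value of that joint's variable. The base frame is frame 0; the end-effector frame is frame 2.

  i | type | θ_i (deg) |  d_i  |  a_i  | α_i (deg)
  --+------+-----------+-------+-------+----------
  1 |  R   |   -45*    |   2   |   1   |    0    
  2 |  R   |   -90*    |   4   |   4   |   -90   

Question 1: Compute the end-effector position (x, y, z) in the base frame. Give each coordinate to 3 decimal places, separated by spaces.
-2.121 -3.536 6.000

after link 1: o_1 = (0.7071, -0.7071, 2.0000)
after link 2: o_2 = (-2.1213, -3.5355, 6.0000)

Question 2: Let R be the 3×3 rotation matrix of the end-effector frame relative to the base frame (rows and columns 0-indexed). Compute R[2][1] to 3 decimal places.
-1.000

End-effector y-axis (col 1 of R) = (0.0000,-0.0000,-1.0000)
R[2][1] = -1.0000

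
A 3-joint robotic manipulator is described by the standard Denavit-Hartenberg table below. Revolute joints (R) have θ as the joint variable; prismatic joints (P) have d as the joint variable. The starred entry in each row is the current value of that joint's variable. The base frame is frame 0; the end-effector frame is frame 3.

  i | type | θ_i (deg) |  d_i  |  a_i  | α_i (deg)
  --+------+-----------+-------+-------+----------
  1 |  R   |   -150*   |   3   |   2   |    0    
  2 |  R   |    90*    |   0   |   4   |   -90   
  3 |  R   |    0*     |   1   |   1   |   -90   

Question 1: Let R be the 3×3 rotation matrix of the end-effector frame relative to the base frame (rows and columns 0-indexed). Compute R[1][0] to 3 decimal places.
-0.866

End-effector x-axis (col 0 of R) = (0.5000,-0.8660,0.0000)
R[1][0] = -0.8660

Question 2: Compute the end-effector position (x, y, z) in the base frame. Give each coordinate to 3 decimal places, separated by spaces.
1.634 -4.830 3.000

after link 1: o_1 = (-1.7321, -1.0000, 3.0000)
after link 2: o_2 = (0.2679, -4.4641, 3.0000)
after link 3: o_3 = (1.6340, -4.8301, 3.0000)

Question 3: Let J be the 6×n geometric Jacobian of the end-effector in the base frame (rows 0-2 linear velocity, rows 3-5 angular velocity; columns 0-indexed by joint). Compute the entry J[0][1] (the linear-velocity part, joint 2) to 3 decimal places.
3.830

axis z_1 = (0.0000,0.0000,1.0000); lever o_n−o_1 = (3.3660,-3.8301,0.0000)
cross product → J_v[:, 1] = (3.8301,3.3660,-0.0000)
J_ω[:, 1] = z_1
entry J[0][1] = 3.8301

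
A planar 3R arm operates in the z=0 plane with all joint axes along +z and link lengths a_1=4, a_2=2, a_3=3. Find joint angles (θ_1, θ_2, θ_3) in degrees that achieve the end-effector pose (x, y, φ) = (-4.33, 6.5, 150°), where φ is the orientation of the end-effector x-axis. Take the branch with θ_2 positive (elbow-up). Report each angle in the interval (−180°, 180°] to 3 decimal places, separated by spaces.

89.998 60.002 0.000

wrist centre = target − a_3·(cos φ, sin φ) = (-1.7319, 5.0000)
cos θ_2 = (27.9996−4²−2²)/(2·4·2) = 0.5000; θ_2 = 60.0018° (elbow-up)
β = atan2(5.0000,-1.7319) = 109.1053°; ψ = atan2(1.7321,4.9999) = 19.1071°
θ_1 = β − ψ = 89.9982°
θ_3 = φ − θ_1 − θ_2 = 0.0000° (wrapped to (-180°,180°])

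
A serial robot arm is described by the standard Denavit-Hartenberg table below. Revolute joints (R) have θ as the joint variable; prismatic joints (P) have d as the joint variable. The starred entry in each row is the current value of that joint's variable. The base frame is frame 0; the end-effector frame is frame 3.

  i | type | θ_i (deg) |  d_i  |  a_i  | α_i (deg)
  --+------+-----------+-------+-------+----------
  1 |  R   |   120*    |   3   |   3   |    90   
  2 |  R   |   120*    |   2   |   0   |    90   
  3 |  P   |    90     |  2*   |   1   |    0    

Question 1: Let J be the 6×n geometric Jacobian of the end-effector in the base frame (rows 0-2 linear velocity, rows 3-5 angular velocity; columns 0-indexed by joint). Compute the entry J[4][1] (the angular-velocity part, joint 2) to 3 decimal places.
0.500

axis z_1 = (0.8660,0.5000,0.0000); lever o_n−o_1 = (1.7321,3.0000,1.0000)
cross product → J_v[:, 1] = (0.5000,-0.8660,1.7321)
J_ω[:, 1] = z_1
entry J[4][1] = 0.5000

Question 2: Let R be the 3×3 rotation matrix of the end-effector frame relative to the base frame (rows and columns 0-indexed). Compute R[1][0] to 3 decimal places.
End-effector x-axis (col 0 of R) = (0.8660,0.5000,0.0000)
R[1][0] = 0.5000

0.500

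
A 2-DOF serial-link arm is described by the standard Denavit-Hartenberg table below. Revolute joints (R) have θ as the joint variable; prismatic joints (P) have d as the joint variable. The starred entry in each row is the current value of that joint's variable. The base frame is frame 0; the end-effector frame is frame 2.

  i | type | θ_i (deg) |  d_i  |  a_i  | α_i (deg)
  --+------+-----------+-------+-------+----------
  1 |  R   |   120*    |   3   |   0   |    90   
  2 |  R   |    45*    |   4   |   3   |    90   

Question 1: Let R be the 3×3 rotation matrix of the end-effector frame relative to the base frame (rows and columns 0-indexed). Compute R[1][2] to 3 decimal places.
0.612

End-effector z-axis (col 2 of R) = (-0.3536,0.6124,-0.7071)
R[1][2] = 0.6124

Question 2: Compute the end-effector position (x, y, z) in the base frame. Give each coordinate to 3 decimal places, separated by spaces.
after link 1: o_1 = (0.0000, 0.0000, 3.0000)
after link 2: o_2 = (2.4034, 3.8371, 5.1213)

2.403 3.837 5.121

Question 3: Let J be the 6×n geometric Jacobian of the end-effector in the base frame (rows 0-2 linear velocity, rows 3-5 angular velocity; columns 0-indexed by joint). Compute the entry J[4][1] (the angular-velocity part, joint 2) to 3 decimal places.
axis z_1 = (0.8660,0.5000,0.0000); lever o_n−o_1 = (2.4034,3.8371,2.1213)
cross product → J_v[:, 1] = (1.0607,-1.8371,2.1213)
J_ω[:, 1] = z_1
entry J[4][1] = 0.5000

0.500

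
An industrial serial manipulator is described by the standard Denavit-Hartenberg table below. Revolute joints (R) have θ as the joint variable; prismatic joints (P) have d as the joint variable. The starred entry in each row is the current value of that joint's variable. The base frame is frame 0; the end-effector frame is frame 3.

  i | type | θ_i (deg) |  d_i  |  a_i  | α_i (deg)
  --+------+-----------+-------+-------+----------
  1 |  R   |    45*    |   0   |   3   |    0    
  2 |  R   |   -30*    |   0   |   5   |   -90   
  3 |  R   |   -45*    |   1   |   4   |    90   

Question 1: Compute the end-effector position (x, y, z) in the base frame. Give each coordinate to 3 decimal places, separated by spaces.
after link 1: o_1 = (2.1213, 2.1213, 0.0000)
after link 2: o_2 = (6.9509, 3.4154, 0.0000)
after link 3: o_3 = (9.4242, 5.1134, 2.8284)

9.424 5.113 2.828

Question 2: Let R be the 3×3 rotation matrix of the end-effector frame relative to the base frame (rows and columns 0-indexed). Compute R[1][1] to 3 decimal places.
End-effector y-axis (col 1 of R) = (-0.2588,0.9659,0.0000)
R[1][1] = 0.9659

0.966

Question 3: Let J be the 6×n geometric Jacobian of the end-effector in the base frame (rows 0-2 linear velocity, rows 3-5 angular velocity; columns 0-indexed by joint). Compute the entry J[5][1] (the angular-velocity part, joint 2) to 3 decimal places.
1.000

axis z_1 = (0.0000,0.0000,1.0000); lever o_n−o_1 = (7.3029,2.9921,2.8284)
cross product → J_v[:, 1] = (-2.9921,7.3029,0.0000)
J_ω[:, 1] = z_1
entry J[5][1] = 1.0000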